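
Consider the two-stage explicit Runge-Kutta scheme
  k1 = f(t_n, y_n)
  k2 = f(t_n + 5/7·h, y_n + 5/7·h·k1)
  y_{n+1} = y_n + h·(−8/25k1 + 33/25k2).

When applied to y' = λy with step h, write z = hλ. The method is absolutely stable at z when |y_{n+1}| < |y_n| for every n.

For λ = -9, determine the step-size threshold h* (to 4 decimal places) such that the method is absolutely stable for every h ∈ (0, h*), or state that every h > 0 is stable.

Set f=λy, z=hλ:
  k1=λy_n ⇒ h·k1=z·y_n;  k2=λ(1+5/7z)y_n ⇒ h·k2=z(1+5/7z)y_n
  y_{n+1}/y_n = 1 − 8/25z + 33/25z(1+5/7z) = 1 + z + 33/35z²
  ⇒ R(z) = 1 + z + 33/35z².

Boundary: |R(x)|=1, x<0.
x=-1.78: |R|=2.2073
R=1: x+33/35x²=0 ⇒ x=−35/33=-1.0606; min R=1−1/(4·33/35)=0.7348>−1
Confirm numerically:
  x=-0.677: |R|=0.75514 <1
  x=-0.559: |R|=0.73562 <1
  x=-0.495: |R|=0.73602 <1
  x=-0.452: |R|=0.74063 <1
  x=-1.594: |R|=1.80165 >1
  x=-1.460: |R|=1.54979 >1
Interval (-1.0606, 0).

(-1.0606,0); λ=-9 ⇒ h* = (35/33)/9 = 0.1178.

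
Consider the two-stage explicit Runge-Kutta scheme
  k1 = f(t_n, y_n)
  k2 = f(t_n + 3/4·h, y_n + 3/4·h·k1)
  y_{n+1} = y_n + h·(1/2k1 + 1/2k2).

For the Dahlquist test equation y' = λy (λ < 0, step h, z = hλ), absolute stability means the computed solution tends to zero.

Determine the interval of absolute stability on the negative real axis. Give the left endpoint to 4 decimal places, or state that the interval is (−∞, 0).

z∈(-2.6667,0).

Test eqn y'=λy, z=hλ:
  k1=λy_n ⇒ h·k1=z·y_n;  k2=λ(1+3/4z)y_n ⇒ h·k2=z(1+3/4z)y_n
  y_{n+1}/y_n = 1 + 1/2z + 1/2z(1+3/4z) = 1 + z + 3/8z²
  Hence R(z) = 1 + z + 3/8z².

Boundary: |R(x)|=1, x<0.
x=-0.43: |R|=0.6393
R=1: x+3/8x²=0 ⇒ x=−8/3=-2.6667; min R=1−1/(4·3/8)=0.3333>−1
Confirm numerically:
  x=-2.388: |R|=0.75045 <1
  x=-2.056: |R|=0.52918 <1
  x=-1.396: |R|=0.33481 <1
  x=-1.305: |R|=0.33363 <1
  x=-3.148: |R|=1.56821 >1
  x=-2.960: |R|=1.32560 >1
  x=-2.803: |R|=1.14330 >1
Interval (-2.6667, 0).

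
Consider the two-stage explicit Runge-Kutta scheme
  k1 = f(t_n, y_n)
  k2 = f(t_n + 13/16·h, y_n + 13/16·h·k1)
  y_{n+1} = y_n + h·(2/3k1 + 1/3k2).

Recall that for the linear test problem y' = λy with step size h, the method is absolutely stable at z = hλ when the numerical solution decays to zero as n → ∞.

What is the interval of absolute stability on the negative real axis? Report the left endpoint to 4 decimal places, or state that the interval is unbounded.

z∈(-3.6923,0).

With y'=λy (z=hλ):
  k1=λy_n ⇒ h·k1=z·y_n;  k2=λ(1+13/16z)y_n ⇒ h·k2=z(1+13/16z)y_n
  y_{n+1}/y_n = 1 + 2/3z + 1/3z(1+13/16z) = 1 + z + 13/48z²
  so R(z) = 1 + z + 13/48z².

Boundary: |R(x)|=1, x<0.
x=-0.66: |R|=0.4580
R=1: x+13/48x²=0 ⇒ x=−48/13=-3.6923; min R=1−1/(4·13/48)=0.0769>−1
Confirm numerically:
  x=-3.113: |R|=0.51158 <1
  x=-2.967: |R|=0.41717 <1
  x=-1.842: |R|=0.07693 <1
  x=-4.197: |R|=1.57368 >1
  x=-4.091: |R|=1.44174 >1
  x=-3.754: |R|=1.06272 >1
So |R|<1 on (-3.6923, 0).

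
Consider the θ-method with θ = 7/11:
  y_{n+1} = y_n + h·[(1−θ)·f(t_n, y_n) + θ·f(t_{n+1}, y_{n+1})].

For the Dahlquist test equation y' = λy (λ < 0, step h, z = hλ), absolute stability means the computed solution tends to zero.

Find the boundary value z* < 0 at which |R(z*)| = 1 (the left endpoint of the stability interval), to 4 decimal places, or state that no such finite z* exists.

unbounded; (−∞, 0).

Test eqn y'=λy, z=hλ:
  y_{n+1} = y_n + z·[4/11·y_n + 7/11·y_{n+1}] ⇒ (1 − 7/11z)y_{n+1} = (1 + 4/11z)y_n
  Hence R(z) = (1 + 4/11z)/(1 − 7/11z).

Find x<0 with |R(x)|<1.
x=-1.43: |R|=0.2513
x=-2: |R|=0.1200
x=-10: |R|=0.3580
x=-100: |R|=0.5471
θ=7/11≥1/2 ⇒ |1+4/11x|<|1−7/11x| ∀x<0 ⇒ stable on all of ℝ⁻.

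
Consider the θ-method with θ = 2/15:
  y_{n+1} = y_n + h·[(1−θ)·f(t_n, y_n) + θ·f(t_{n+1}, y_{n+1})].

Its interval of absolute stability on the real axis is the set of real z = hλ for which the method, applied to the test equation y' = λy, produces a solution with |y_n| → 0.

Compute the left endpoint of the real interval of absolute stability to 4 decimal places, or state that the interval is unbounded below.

left endpoint -2.7273.

With y'=λy (z=hλ):
  y_{n+1} = y_n + z·[13/15·y_n + 2/15·y_{n+1}] ⇒ (1 − 2/15z)y_{n+1} = (1 + 13/15z)y_n
  Hence R(z) = (1 + 13/15z)/(1 − 2/15z).

Boundary: |R(x)|=1, x<0.
x=-0.93: |R|=0.1726
R=−1: 1+13/15x = −1+2/15x ⇒ -11/15x=2 ⇒ x=2/(-11/15)=-2.7273
Confirm numerically:
  x=-2.599: |R|=0.93014 <1
  x=-1.902: |R|=0.51723 <1
  x=-1.652: |R|=0.35380 <1
  x=-3.255: |R|=1.26987 >1
  x=-3.057: |R|=1.17178 >1
  x=-3.047: |R|=1.16673 >1
Stable set (-2.7273, 0).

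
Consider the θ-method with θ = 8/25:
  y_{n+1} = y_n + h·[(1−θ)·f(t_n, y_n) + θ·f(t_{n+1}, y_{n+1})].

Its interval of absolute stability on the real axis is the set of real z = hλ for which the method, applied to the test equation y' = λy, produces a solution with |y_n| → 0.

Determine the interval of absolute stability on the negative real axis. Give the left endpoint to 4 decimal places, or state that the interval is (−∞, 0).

(-5.5556, 0).

With y'=λy (z=hλ):
  y_{n+1} = y_n + z·[17/25·y_n + 8/25·y_{n+1}] ⇒ (1 − 8/25z)y_{n+1} = (1 + 17/25z)y_n
  Hence R(z) = (1 + 17/25z)/(1 − 8/25z).

Find x<0 with |R(x)|<1.
x=-1.06: |R|=0.2085
R=−1: 1+17/25x = −1+8/25x ⇒ -9/25x=2 ⇒ x=2/(-9/25)=-5.5556
Confirm numerically:
  x=-5.122: |R|=0.94086 <1
  x=-3.424: |R|=0.63384 <1
  x=-2.321: |R|=0.33183 <1
  x=-2.303: |R|=0.32588 <1
  x=-6.081: |R|=1.06421 >1
  x=-6.074: |R|=1.06340 >1
  x=-5.720: |R|=1.02092 >1
Interval (-5.5556, 0).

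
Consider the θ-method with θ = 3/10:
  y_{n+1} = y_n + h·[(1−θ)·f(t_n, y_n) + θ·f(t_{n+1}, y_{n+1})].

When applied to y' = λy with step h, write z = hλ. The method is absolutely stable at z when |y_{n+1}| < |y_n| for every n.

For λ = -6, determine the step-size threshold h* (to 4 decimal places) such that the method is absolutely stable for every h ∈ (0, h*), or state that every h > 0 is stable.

Set f=λy, z=hλ:
  y_{n+1} = y_n + z·[7/10·y_n + 3/10·y_{n+1}] ⇒ (1 − 3/10z)y_{n+1} = (1 + 7/10z)y_n
  R(z) = (1 + 7/10z)/(1 − 3/10z).

Find x<0 with |R(x)|<1.
x=-1.13: |R|=0.1561
R=−1: 1+7/10x = −1+3/10x ⇒ -2/5x=2 ⇒ x=2/(-2/5)=-5.0000
Confirm numerically:
  x=-4.131: |R|=0.84477 <1
  x=-4.028: |R|=0.82394 <1
  x=-3.789: |R|=0.77330 <1
  x=-3.177: |R|=0.62664 <1
  x=-5.507: |R|=1.07647 >1
  x=-5.461: |R|=1.06989 >1
Interval (-5.0000, 0).

(-5.0000,0); λ=-6 ⇒ h* = (5)/6 = 0.8333.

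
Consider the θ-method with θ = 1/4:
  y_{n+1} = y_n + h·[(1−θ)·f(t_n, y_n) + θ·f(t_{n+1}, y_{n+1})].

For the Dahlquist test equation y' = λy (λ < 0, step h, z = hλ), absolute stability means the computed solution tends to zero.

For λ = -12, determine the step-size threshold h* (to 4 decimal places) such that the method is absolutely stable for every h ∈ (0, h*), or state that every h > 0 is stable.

With y'=λy (z=hλ):
  y_{n+1} = y_n + z·[3/4·y_n + 1/4·y_{n+1}] ⇒ (1 − 1/4z)y_{n+1} = (1 + 3/4z)y_n
  R(z) = (1 + 3/4z)/(1 − 1/4z).

Boundary: |R(x)|=1, x<0.
x=-1.17: |R|=0.0948
R=−1: 1+3/4x = −1+1/4x ⇒ -1/2x=2 ⇒ x=2/(-1/2)=-4.0000
Confirm numerically:
  x=-3.844: |R|=0.96022 <1
  x=-2.077: |R|=0.36712 <1
  x=-1.692: |R|=0.18904 <1
  x=-4.561: |R|=1.13106 >1
  x=-4.476: |R|=1.11232 >1
  x=-4.202: |R|=1.04926 >1
So |R|<1 on (-4.0000, 0).

(-4.0000,0); λ=-12 ⇒ h* = (4)/12 = 0.3333.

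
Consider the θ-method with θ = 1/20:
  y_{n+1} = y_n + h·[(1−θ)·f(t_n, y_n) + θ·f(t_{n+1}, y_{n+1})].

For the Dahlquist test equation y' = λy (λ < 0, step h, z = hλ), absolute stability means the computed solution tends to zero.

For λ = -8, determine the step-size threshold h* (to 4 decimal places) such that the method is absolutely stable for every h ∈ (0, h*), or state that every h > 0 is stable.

Set f=λy, z=hλ:
  y_{n+1} = y_n + z·[19/20·y_n + 1/20·y_{n+1}] ⇒ (1 − 1/20z)y_{n+1} = (1 + 19/20z)y_n
  so R(z) = (1 + 19/20z)/(1 − 1/20z).

Need |R(x)|<1, x<0.
x=-0.55: |R|=0.4647
R=−1: 1+19/20x = −1+1/20x ⇒ -9/10x=2 ⇒ x=2/(-9/10)=-2.2222
Confirm numerically:
  x=-2.129: |R|=0.92417 <1
  x=-1.935: |R|=0.76430 <1
  x=-1.115: |R|=0.05612 <1
  x=-2.810: |R|=1.46383 >1
  x=-2.432: |R|=1.16833 >1
Interval (-2.2222, 0).

(-2.2222,0); λ=-8 ⇒ h* = (20/9)/8 = 0.2778.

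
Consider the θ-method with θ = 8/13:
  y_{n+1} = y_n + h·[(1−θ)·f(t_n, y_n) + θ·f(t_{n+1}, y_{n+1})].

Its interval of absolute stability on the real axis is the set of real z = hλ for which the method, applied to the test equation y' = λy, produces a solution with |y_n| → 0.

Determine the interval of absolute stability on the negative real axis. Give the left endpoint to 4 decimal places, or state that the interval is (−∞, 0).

(−∞, 0) — no finite endpoint.

Test eqn y'=λy, z=hλ:
  y_{n+1} = y_n + z·[5/13·y_n + 8/13·y_{n+1}] ⇒ (1 − 8/13z)y_{n+1} = (1 + 5/13z)y_n
  R(z) = (1 + 5/13z)/(1 − 8/13z).

Need |R(x)|<1, x<0.
x=-0.56: |R|=0.5835
x=-2: |R|=0.1034
x=-10: |R|=0.3978
x=-100: |R|=0.5990
θ=8/13≥1/2 ⇒ |1+5/13x|<|1−8/13x| ∀x<0 ⇒ unbounded interval.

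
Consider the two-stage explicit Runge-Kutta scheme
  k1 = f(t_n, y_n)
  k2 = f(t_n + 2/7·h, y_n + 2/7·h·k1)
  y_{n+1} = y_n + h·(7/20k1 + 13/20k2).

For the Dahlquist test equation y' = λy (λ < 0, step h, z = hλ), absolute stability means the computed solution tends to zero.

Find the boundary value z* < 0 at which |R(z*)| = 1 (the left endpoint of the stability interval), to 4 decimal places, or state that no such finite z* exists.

On y'=λy, z=hλ:
  k1=λy_n ⇒ h·k1=z·y_n;  k2=λ(1+2/7z)y_n ⇒ h·k2=z(1+2/7z)y_n
  y_{n+1}/y_n = 1 + 7/20z + 13/20z(1+2/7z) = 1 + z + 13/70z²
  so R(z) = 1 + z + 13/70z².

Solve |R(x)|<1 on ℝ⁻.
x=-0.49: |R|=0.5546
R=1: x+13/70x²=0 ⇒ x=−70/13=-5.3846; min R=1−1/(4·13/70)=-0.3462>−1
Confirm numerically:
  x=-5.251: |R|=0.86970 <1
  x=-3.831: |R|=0.10535 <1
  x=-3.077: |R|=0.31867 <1
  x=-2.755: |R|=0.34542 <1
  x=-5.851: |R|=1.50678 >1
  x=-5.760: |R|=1.40155 >1
  x=-5.441: |R|=1.05698 >1
Interval (-5.3846, 0).

left endpoint -5.3846.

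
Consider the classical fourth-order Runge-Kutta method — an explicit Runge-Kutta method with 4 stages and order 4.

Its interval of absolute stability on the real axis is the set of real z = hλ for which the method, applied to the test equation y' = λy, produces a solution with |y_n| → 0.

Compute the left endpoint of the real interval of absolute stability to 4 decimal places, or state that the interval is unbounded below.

Set f=λy, z=hλ:
  order 4, 4-stage ⇒ R(z)=1+z+z^2/2+z^3/6+z^4/24
  (e.g. R(-1.79)=0.28392, |R|=0.28392)

Need |R(x)|<1, x<0.
x=-1.79: |R|=0.2839
|R(-2.47)|=0.6198 |R(-2.04)|=0.3475 |R(-1.1)|=0.3442
Bisect:
  x_lo=-3.3800 |R|=2.3348  x_hi=-0.3586 |R|=0.6987
  mid=-1.86932 |R|=0.29795 →hi
  mid=-2.62468 |R|=0.78365 →hi
  mid=-3.00236 |R|=1.37973 →lo
  mid=-2.81352 |R|=1.04340 →lo
  mid=-2.71910 |R|=0.90470 →hi
  mid=-2.76631 |R|=0.97176 →hi
  mid=-2.78992 |R|=1.00699 →lo
  mid=-2.77811 |R|=0.98923 →hi
  ...
  [-2.78531,-2.78512] ⇒ x*=-2.7853
So |R|<1 on (-2.7853, 0).

left endpoint -2.7853.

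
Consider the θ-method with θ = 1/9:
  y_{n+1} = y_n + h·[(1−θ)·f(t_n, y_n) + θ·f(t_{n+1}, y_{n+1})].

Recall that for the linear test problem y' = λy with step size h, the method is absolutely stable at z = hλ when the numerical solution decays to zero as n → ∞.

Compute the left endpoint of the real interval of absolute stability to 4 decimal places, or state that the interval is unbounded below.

z* = -2.5714.

Set f=λy, z=hλ:
  y_{n+1} = y_n + z·[8/9·y_n + 1/9·y_{n+1}] ⇒ (1 − 1/9z)y_{n+1} = (1 + 8/9z)y_n
  ⇒ R(z) = (1 + 8/9z)/(1 − 1/9z).

Solve |R(x)|<1 on ℝ⁻.
x=-1.12: |R|=0.0040
R=−1: 1+8/9x = −1+1/9x ⇒ -7/9x=2 ⇒ x=2/(-7/9)=-2.5714
Confirm numerically:
  x=-2.168: |R|=0.74713 <1
  x=-1.987: |R|=0.62765 <1
  x=-1.750: |R|=0.46512 <1
  x=-1.569: |R|=0.33608 <1
  x=-2.977: |R|=1.23704 >1
  x=-2.951: |R|=1.22232 >1
Stable set (-2.5714, 0).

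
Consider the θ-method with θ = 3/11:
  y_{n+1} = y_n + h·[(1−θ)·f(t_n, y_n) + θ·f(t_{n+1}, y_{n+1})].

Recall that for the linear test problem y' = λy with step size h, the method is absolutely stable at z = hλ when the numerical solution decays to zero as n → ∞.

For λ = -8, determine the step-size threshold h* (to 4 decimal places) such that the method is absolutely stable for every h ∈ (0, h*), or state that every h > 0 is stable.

With y'=λy (z=hλ):
  y_{n+1} = y_n + z·[8/11·y_n + 3/11·y_{n+1}] ⇒ (1 − 3/11z)y_{n+1} = (1 + 8/11z)y_n
  Hence R(z) = (1 + 8/11z)/(1 − 3/11z).

Solve |R(x)|<1 on ℝ⁻.
x=-0.75: |R|=0.3774
R=−1: 1+8/11x = −1+3/11x ⇒ -5/11x=2 ⇒ x=2/(-5/11)=-4.4000
Confirm numerically:
  x=-2.388: |R|=0.44616 <1
  x=-2.381: |R|=0.44359 <1
  x=-2.196: |R|=0.37344 <1
  x=-4.959: |R|=1.10801 >1
  x=-4.684: |R|=1.05668 >1
  x=-4.425: |R|=1.00515 >1
Stable set (-4.4000, 0).

(-4.4000,0); λ=-8 ⇒ h* = (22/5)/8 = 0.5500.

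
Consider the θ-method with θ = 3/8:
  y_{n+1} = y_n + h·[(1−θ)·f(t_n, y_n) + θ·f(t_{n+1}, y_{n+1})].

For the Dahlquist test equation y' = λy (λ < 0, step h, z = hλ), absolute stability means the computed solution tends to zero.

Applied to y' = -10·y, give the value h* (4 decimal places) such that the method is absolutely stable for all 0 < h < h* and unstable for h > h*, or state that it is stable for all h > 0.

(-8.0000,0); λ=-10 ⇒ h* = (8)/10 = 0.8000.

With y'=λy (z=hλ):
  y_{n+1} = y_n + z·[5/8·y_n + 3/8·y_{n+1}] ⇒ (1 − 3/8z)y_{n+1} = (1 + 5/8z)y_n
  Hence R(z) = (1 + 5/8z)/(1 − 3/8z).

Solve |R(x)|<1 on ℝ⁻.
x=-1.15: |R|=0.1965
R=−1: 1+5/8x = −1+3/8x ⇒ -1/4x=2 ⇒ x=2/(-1/4)=-8.0000
Confirm numerically:
  x=-7.002: |R|=0.93119 <1
  x=-6.058: |R|=0.85161 <1
  x=-4.986: |R|=0.73743 <1
  x=-4.395: |R|=0.65966 <1
  x=-8.474: |R|=1.02836 >1
  x=-8.395: |R|=1.02381 >1
So |R|<1 on (-8.0000, 0).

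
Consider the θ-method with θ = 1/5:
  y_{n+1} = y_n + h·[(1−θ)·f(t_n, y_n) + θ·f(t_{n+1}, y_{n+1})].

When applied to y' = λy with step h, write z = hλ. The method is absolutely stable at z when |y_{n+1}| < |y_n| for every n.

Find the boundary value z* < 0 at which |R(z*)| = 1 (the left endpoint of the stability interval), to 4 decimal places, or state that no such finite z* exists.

left endpoint -3.3333.

Set f=λy, z=hλ:
  y_{n+1} = y_n + z·[4/5·y_n + 1/5·y_{n+1}] ⇒ (1 − 1/5z)y_{n+1} = (1 + 4/5z)y_n
  Hence R(z) = (1 + 4/5z)/(1 − 1/5z).

Need |R(x)|<1, x<0.
x=-1.38: |R|=0.0815
R=−1: 1+4/5x = −1+1/5x ⇒ -3/5x=2 ⇒ x=2/(-3/5)=-3.3333
Confirm numerically:
  x=-2.819: |R|=0.80266 <1
  x=-2.700: |R|=0.75325 <1
  x=-1.758: |R|=0.30068 <1
  x=-3.619: |R|=1.09943 >1
  x=-3.410: |R|=1.02735 >1
Stable set (-3.3333, 0).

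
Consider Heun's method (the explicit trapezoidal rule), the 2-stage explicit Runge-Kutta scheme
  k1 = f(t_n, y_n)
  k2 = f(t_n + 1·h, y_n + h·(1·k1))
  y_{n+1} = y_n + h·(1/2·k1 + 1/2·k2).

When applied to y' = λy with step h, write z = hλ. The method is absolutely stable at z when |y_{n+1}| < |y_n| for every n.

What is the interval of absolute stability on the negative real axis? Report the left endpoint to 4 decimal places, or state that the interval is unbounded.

z∈(-2.0000,0).

Set f=λy, z=hλ:
  order 2, 2-stage ⇒ R(z)=1+z+z^2/2
  (e.g. R(-0.75)=0.53125, |R|=0.53125)

Boundary: |R(x)|=1, x<0.
x=-0.75: |R|=0.5312
|R(-2.28)|=1.3192 |R(-2.12)|=1.1272 |R(-1.59)|=0.6741
Bisect:
  x_lo=-2.4817 |R|=1.5977  x_hi=-0.3691 |R|=0.6990
  mid=-1.42542 |R|=0.59049 →hi
  mid=-1.95356 |R|=0.95464 →hi
  mid=-2.21763 |R|=1.24131 →lo
  mid=-2.08559 |R|=1.08925 →lo
  mid=-2.01957 |R|=1.01977 →lo
  mid=-1.98657 |R|=0.98666 →hi
  mid=-2.00307 |R|=1.00307 →lo
  mid=-1.99482 |R|=0.99483 →hi
  mid=-1.99894 |R|=0.99894 →hi
  ...
  [-2.00010,-1.99998] ⇒ x*=-2.0000
Stable set (-2.0000, 0).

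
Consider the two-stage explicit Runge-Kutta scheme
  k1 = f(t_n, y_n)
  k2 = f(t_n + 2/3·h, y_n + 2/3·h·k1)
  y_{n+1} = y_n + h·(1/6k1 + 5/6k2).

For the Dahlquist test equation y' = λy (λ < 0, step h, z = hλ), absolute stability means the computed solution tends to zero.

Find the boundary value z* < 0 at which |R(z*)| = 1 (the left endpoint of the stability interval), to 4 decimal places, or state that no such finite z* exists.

Test eqn y'=λy, z=hλ:
  k1=λy_n ⇒ h·k1=z·y_n;  k2=λ(1+2/3z)y_n ⇒ h·k2=z(1+2/3z)y_n
  y_{n+1}/y_n = 1 + 1/6z + 5/6z(1+2/3z) = 1 + z + 5/9z²
  so R(z) = 1 + z + 5/9z².

Boundary: |R(x)|=1, x<0.
x=-0.72: |R|=0.5680
R=1: x+5/9x²=0 ⇒ x=−9/5=-1.8000; min R=1−1/(4·5/9)=0.5500>−1
Confirm numerically:
  x=-1.765: |R|=0.96568 <1
  x=-1.521: |R|=0.76424 <1
  x=-0.807: |R|=0.55480 <1
  x=-2.176: |R|=1.45454 >1
  x=-2.142: |R|=1.40698 >1
  x=-1.966: |R|=1.18131 >1
Stable set (-1.8000, 0).

left endpoint -1.8000.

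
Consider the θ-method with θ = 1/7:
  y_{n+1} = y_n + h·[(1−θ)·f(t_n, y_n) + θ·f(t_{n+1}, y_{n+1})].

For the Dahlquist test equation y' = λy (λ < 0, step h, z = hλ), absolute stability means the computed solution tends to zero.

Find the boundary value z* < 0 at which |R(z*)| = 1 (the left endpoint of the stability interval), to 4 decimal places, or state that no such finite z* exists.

z* = -2.8000.

Set f=λy, z=hλ:
  y_{n+1} = y_n + z·[6/7·y_n + 1/7·y_{n+1}] ⇒ (1 − 1/7z)y_{n+1} = (1 + 6/7z)y_n
  Hence R(z) = (1 + 6/7z)/(1 − 1/7z).

Need |R(x)|<1, x<0.
x=-1.01: |R|=0.1174
R=−1: 1+6/7x = −1+1/7x ⇒ -5/7x=2 ⇒ x=2/(-5/7)=-2.8000
Confirm numerically:
  x=-2.091: |R|=0.61005 <1
  x=-2.077: |R|=0.60174 <1
  x=-1.783: |R|=0.42104 <1
  x=-1.603: |R|=0.30431 <1
  x=-3.393: |R|=1.28529 >1
  x=-3.387: |R|=1.28256 >1
  x=-2.906: |R|=1.05350 >1
Interval (-2.8000, 0).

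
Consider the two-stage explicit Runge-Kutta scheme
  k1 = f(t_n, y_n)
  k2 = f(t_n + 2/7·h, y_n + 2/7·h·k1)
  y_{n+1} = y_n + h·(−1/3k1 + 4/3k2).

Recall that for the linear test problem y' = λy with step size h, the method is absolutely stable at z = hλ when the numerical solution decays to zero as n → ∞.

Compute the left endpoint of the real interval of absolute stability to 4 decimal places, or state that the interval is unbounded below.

z* = -2.6250.

On y'=λy, z=hλ:
  k1=λy_n ⇒ h·k1=z·y_n;  k2=λ(1+2/7z)y_n ⇒ h·k2=z(1+2/7z)y_n
  y_{n+1}/y_n = 1 − 1/3z + 4/3z(1+2/7z) = 1 + z + 8/21z²
  R(z) = 1 + z + 8/21z².

Boundary: |R(x)|=1, x<0.
x=-0.65: |R|=0.5110
R=1: x+8/21x²=0 ⇒ x=−21/8=-2.6250; min R=1−1/(4·8/21)=0.3438>−1
Confirm numerically:
  x=-2.083: |R|=0.56991 <1
  x=-1.941: |R|=0.49423 <1
  x=-1.268: |R|=0.34450 <1
  x=-1.175: |R|=0.35095 <1
  x=-2.916: |R|=1.32326 >1
  x=-2.747: |R|=1.12767 >1
Stable set (-2.6250, 0).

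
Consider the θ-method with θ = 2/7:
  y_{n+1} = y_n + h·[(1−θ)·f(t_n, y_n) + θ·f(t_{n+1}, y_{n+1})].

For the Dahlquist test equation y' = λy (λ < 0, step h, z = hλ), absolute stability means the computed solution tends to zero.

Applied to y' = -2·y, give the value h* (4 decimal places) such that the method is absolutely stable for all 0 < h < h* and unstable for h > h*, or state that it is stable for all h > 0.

With y'=λy (z=hλ):
  y_{n+1} = y_n + z·[5/7·y_n + 2/7·y_{n+1}] ⇒ (1 − 2/7z)y_{n+1} = (1 + 5/7z)y_n
  Hence R(z) = (1 + 5/7z)/(1 − 2/7z).

Boundary: |R(x)|=1, x<0.
x=-1.59: |R|=0.0933
R=−1: 1+5/7x = −1+2/7x ⇒ -3/7x=2 ⇒ x=2/(-3/7)=-4.6667
Confirm numerically:
  x=-4.223: |R|=0.91383 <1
  x=-3.981: |R|=0.86252 <1
  x=-3.769: |R|=0.81476 <1
  x=-3.360: |R|=0.71429 <1
  x=-5.046: |R|=1.06658 >1
  x=-4.824: |R|=1.02835 >1
  x=-4.755: |R|=1.01605 >1
Stable set (-4.6667, 0).

(-4.6667,0); λ=-2 ⇒ h* = (14/3)/2 = 2.3333.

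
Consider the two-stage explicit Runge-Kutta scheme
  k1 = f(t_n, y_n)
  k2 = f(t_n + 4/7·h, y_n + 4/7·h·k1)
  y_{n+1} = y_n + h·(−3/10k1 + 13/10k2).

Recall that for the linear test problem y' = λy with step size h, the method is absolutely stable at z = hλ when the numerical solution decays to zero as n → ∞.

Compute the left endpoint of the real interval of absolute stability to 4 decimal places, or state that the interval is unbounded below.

left endpoint -1.3462.

Set f=λy, z=hλ:
  k1=λy_n ⇒ h·k1=z·y_n;  k2=λ(1+4/7z)y_n ⇒ h·k2=z(1+4/7z)y_n
  y_{n+1}/y_n = 1 − 3/10z + 13/10z(1+4/7z) = 1 + z + 26/35z²
  ⇒ R(z) = 1 + z + 26/35z².

Find x<0 with |R(x)|<1.
x=-0.36: |R|=0.7363
R=1: x+26/35x²=0 ⇒ x=−35/26=-1.3462; min R=1−1/(4·26/35)=0.6635>−1
Confirm numerically:
  x=-1.121: |R|=0.81250 <1
  x=-1.068: |R|=0.77932 <1
  x=-0.936: |R|=0.71481 <1
  x=-1.906: |R|=1.79268 >1
  x=-1.578: |R|=1.27178 >1
  x=-1.559: |R|=1.24650 >1
Interval (-1.3462, 0).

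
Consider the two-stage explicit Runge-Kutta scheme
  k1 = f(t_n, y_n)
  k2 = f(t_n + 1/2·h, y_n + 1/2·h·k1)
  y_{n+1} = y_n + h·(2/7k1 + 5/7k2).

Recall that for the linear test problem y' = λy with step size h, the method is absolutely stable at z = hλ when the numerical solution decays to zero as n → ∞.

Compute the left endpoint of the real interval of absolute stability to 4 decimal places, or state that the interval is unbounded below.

z* = -2.8000.

Test eqn y'=λy, z=hλ:
  k1=λy_n ⇒ h·k1=z·y_n;  k2=λ(1+1/2z)y_n ⇒ h·k2=z(1+1/2z)y_n
  y_{n+1}/y_n = 1 + 2/7z + 5/7z(1+1/2z) = 1 + z + 5/14z²
  R(z) = 1 + z + 5/14z².

Need |R(x)|<1, x<0.
x=-0.64: |R|=0.5063
R=1: x+5/14x²=0 ⇒ x=−14/5=-2.8000; min R=1−1/(4·5/14)=0.3000>−1
Confirm numerically:
  x=-2.670: |R|=0.87604 <1
  x=-2.459: |R|=0.70053 <1
  x=-2.421: |R|=0.67230 <1
  x=-1.666: |R|=0.32527 <1
  x=-3.082: |R|=1.31040 >1
  x=-2.853: |R|=1.05400 >1
So |R|<1 on (-2.8000, 0).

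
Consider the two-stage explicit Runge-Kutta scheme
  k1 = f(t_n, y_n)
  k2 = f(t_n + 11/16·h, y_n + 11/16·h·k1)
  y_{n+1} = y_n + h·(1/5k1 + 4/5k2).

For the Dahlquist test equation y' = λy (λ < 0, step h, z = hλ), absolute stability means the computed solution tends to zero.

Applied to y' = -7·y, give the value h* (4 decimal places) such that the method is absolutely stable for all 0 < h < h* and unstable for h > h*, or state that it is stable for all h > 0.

On y'=λy, z=hλ:
  k1=λy_n ⇒ h·k1=z·y_n;  k2=λ(1+11/16z)y_n ⇒ h·k2=z(1+11/16z)y_n
  y_{n+1}/y_n = 1 + 1/5z + 4/5z(1+11/16z) = 1 + z + 11/20z²
  Hence R(z) = 1 + z + 11/20z².

Boundary: |R(x)|=1, x<0.
x=-1.11: |R|=0.5677
R=1: x+11/20x²=0 ⇒ x=−20/11=-1.8182; min R=1−1/(4·11/20)=0.5455>−1
Confirm numerically:
  x=-0.934: |R|=0.54580 <1
  x=-0.909: |R|=0.54545 <1
  x=-0.841: |R|=0.54800 <1
  x=-2.091: |R|=1.31375 >1
  x=-2.031: |R|=1.23773 >1
  x=-2.014: |R|=1.21691 >1
So |R|<1 on (-1.8182, 0).

(-1.8182,0); λ=-7 ⇒ h* = (20/11)/7 = 0.2597.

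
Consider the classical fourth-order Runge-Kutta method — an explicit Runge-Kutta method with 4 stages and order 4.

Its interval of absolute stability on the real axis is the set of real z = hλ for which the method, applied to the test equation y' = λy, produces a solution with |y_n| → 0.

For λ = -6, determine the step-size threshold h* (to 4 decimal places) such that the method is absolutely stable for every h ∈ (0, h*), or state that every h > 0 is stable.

(-2.7853,0); λ=-6 ⇒ h* = 0.4642.

On y'=λy, z=hλ:
  order 4, 4-stage ⇒ R(z)=1+z+z^2/2+z^3/6+z^4/24
  (e.g. R(-1)=0.37500, |R|=0.37500)

Boundary: |R(x)|=1, x<0.
x=-1: |R|=0.3750
|R(-2.47)|=0.6198 |R(-1.95)|=0.3179 |R(-0.95)|=0.3923
Bisect:
  x_lo=-3.5487 |R|=2.9077  x_hi=-0.3444 |R|=0.7087
  mid=-1.94657 |R|=0.31693 →hi
  mid=-2.74765 |R|=0.94472 →hi
  mid=-3.14819 |R|=1.69994 →lo
  mid=-2.94792 |R|=1.27419 →lo
  mid=-2.84779 |R|=1.09838 →lo
  mid=-2.79772 |R|=1.01890 →lo
  mid=-2.77269 |R|=0.98116 →hi
  mid=-2.78520 |R|=0.99986 →hi
  mid=-2.79146 |R|=1.00934 →lo
  mid=-2.78833 |R|=1.00459 →lo
  ...
  [-2.78540,-2.78520] ⇒ x*=-2.7853
Stable set (-2.7853, 0).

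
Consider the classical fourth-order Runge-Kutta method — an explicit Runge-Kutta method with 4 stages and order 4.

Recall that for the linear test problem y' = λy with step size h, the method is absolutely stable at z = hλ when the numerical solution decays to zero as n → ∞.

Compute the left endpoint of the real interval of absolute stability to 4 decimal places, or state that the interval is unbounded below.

left endpoint -2.7853.

Set f=λy, z=hλ:
  order 4, 4-stage ⇒ R(z)=1+z+z^2/2+z^3/6+z^4/24
  (e.g. R(-0.79)=0.45611, |R|=0.45611)

Boundary: |R(x)|=1, x<0.
x=-0.79: |R|=0.4561
|R(-2.56)|=0.7102 |R(-1.21)|=0.3161 |R(-0.56)|=0.5716
Bisect:
  x_lo=-3.5417 |R|=2.8819  x_hi=-0.0633 |R|=0.9387
  mid=-1.80251 |R|=0.28578 →hi
  mid=-2.67213 |R|=0.84237 →hi
  mid=-3.10694 |R|=1.60358 →lo
  mid=-2.88953 |R|=1.16888 →lo
  mid=-2.78083 |R|=0.99329 →hi
  mid=-2.83518 |R|=1.07786 →lo
  mid=-2.80801 |R|=1.03479 →lo
  mid=-2.79442 |R|=1.01385 →lo
  mid=-2.78763 |R|=1.00352 →lo
  ...
  [-2.78550,-2.78529] ⇒ x*=-2.7853
Stable set (-2.7853, 0).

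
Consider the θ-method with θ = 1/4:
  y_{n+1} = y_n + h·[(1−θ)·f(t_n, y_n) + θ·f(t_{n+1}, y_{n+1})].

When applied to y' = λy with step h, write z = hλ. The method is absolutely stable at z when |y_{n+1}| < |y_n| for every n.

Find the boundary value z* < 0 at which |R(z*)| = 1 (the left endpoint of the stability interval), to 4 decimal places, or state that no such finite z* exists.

With y'=λy (z=hλ):
  y_{n+1} = y_n + z·[3/4·y_n + 1/4·y_{n+1}] ⇒ (1 − 1/4z)y_{n+1} = (1 + 3/4z)y_n
  ⇒ R(z) = (1 + 3/4z)/(1 − 1/4z).

Boundary: |R(x)|=1, x<0.
x=-1.35: |R|=0.0093
R=−1: 1+3/4x = −1+1/4x ⇒ -1/2x=2 ⇒ x=2/(-1/2)=-4.0000
Confirm numerically:
  x=-3.913: |R|=0.97801 <1
  x=-2.913: |R|=0.68552 <1
  x=-2.560: |R|=0.56098 <1
  x=-4.382: |R|=1.09115 >1
  x=-4.164: |R|=1.04018 >1
Interval (-4.0000, 0).

z* = -4.0000.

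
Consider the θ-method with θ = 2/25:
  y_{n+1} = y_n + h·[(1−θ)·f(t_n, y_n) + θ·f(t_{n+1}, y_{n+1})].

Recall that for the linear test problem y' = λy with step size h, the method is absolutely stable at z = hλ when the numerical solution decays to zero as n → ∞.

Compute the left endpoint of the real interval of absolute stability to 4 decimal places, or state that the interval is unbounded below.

Set f=λy, z=hλ:
  y_{n+1} = y_n + z·[23/25·y_n + 2/25·y_{n+1}] ⇒ (1 − 2/25z)y_{n+1} = (1 + 23/25z)y_n
  ⇒ R(z) = (1 + 23/25z)/(1 − 2/25z).

Solve |R(x)|<1 on ℝ⁻.
x=-1.22: |R|=0.1115
R=−1: 1+23/25x = −1+2/25x ⇒ -21/25x=2 ⇒ x=2/(-21/25)=-2.3810
Confirm numerically:
  x=-1.891: |R|=0.64252 <1
  x=-1.138: |R|=0.04304 <1
  x=-1.034: |R|=0.04500 <1
  x=-2.978: |R|=1.40503 >1
  x=-2.824: |R|=1.30358 >1
  x=-2.518: |R|=1.09582 >1
Interval (-2.3810, 0).

left endpoint -2.3810.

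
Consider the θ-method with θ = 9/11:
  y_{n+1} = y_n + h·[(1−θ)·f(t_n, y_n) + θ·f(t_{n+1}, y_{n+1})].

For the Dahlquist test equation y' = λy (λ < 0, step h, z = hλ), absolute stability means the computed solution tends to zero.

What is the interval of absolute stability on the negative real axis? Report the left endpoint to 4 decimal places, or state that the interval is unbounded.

interval (−∞, 0).

On y'=λy, z=hλ:
  y_{n+1} = y_n + z·[2/11·y_n + 9/11·y_{n+1}] ⇒ (1 − 9/11z)y_{n+1} = (1 + 2/11z)y_n
  R(z) = (1 + 2/11z)/(1 − 9/11z).

Find x<0 with |R(x)|<1.
x=-0.37: |R|=0.7160
x=-2: |R|=0.2414
x=-10: |R|=0.0891
x=-100: |R|=0.2075
θ=9/11≥1/2 ⇒ |1+2/11x|<|1−9/11x| ∀x<0 ⇒ stable on all of ℝ⁻.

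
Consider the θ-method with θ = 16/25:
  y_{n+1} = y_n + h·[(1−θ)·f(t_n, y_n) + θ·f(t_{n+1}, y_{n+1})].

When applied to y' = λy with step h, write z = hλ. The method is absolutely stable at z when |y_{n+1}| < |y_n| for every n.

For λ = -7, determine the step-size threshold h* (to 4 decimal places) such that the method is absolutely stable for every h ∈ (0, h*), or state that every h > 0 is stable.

Test eqn y'=λy, z=hλ:
  y_{n+1} = y_n + z·[9/25·y_n + 16/25·y_{n+1}] ⇒ (1 − 16/25z)y_{n+1} = (1 + 9/25z)y_n
  R(z) = (1 + 9/25z)/(1 − 16/25z).

Solve |R(x)|<1 on ℝ⁻.
x=-1.07: |R|=0.3649
x=-2: |R|=0.1228
x=-10: |R|=0.3514
x=-100: |R|=0.5385
θ=16/25≥1/2 ⇒ |1+9/25x|<|1−16/25x| ∀x<0 ⇒ interval (−∞,0).

interval (−∞, 0). Any h>0 works for λ=-7.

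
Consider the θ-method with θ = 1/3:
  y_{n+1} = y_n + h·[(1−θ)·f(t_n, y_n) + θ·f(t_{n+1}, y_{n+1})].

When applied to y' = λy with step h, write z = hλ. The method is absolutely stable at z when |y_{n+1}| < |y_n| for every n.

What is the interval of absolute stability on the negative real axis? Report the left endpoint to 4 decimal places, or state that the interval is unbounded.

(-6.0000, 0).

Test eqn y'=λy, z=hλ:
  y_{n+1} = y_n + z·[2/3·y_n + 1/3·y_{n+1}] ⇒ (1 − 1/3z)y_{n+1} = (1 + 2/3z)y_n
  ⇒ R(z) = (1 + 2/3z)/(1 − 1/3z).

Boundary: |R(x)|=1, x<0.
x=-1.08: |R|=0.2059
R=−1: 1+2/3x = −1+1/3x ⇒ -1/3x=2 ⇒ x=2/(-1/3)=-6.0000
Confirm numerically:
  x=-5.618: |R|=0.95567 <1
  x=-4.686: |R|=0.82904 <1
  x=-2.726: |R|=0.42822 <1
  x=-2.573: |R|=0.38507 <1
  x=-6.460: |R|=1.04863 >1
  x=-6.122: |R|=1.01337 >1
So |R|<1 on (-6.0000, 0).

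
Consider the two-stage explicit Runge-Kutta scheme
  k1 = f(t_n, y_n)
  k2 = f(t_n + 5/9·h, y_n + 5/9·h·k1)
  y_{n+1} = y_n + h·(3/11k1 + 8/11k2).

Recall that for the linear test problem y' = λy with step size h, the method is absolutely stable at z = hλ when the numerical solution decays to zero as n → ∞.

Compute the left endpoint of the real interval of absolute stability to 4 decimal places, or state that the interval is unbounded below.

left endpoint -2.4750.

Test eqn y'=λy, z=hλ:
  k1=λy_n ⇒ h·k1=z·y_n;  k2=λ(1+5/9z)y_n ⇒ h·k2=z(1+5/9z)y_n
  y_{n+1}/y_n = 1 + 3/11z + 8/11z(1+5/9z) = 1 + z + 40/99z²
  R(z) = 1 + z + 40/99z².

Need |R(x)|<1, x<0.
x=-1.51: |R|=0.4113
R=1: x+40/99x²=0 ⇒ x=−99/40=-2.4750; min R=1−1/(4·40/99)=0.3812>−1
Confirm numerically:
  x=-1.859: |R|=0.53732 <1
  x=-1.617: |R|=0.43944 <1
  x=-1.375: |R|=0.38889 <1
  x=-2.954: |R|=1.57170 >1
  x=-2.927: |R|=1.53455 >1
  x=-2.554: |R|=1.08152 >1
Interval (-2.4750, 0).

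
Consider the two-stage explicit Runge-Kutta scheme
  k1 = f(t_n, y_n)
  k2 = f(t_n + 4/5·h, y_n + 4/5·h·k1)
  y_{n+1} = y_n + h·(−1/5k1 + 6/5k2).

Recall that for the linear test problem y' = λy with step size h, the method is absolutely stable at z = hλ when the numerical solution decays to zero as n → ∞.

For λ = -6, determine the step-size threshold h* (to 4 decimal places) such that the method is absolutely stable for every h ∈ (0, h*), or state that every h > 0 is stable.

(-1.0417,0); λ=-6 ⇒ h* = (25/24)/6 = 0.1736.

Set f=λy, z=hλ:
  k1=λy_n ⇒ h·k1=z·y_n;  k2=λ(1+4/5z)y_n ⇒ h·k2=z(1+4/5z)y_n
  y_{n+1}/y_n = 1 − 1/5z + 6/5z(1+4/5z) = 1 + z + 24/25z²
  R(z) = 1 + z + 24/25z².

Need |R(x)|<1, x<0.
x=-0.58: |R|=0.7429
R=1: x+24/25x²=0 ⇒ x=−25/24=-1.0417; min R=1−1/(4·24/25)=0.7396>−1
Confirm numerically:
  x=-0.893: |R|=0.87255 <1
  x=-0.619: |R|=0.74883 <1
  x=-0.553: |R|=0.74058 <1
  x=-1.509: |R|=1.67700 >1
  x=-1.320: |R|=1.35270 >1
  x=-1.188: |R|=1.16689 >1
Interval (-1.0417, 0).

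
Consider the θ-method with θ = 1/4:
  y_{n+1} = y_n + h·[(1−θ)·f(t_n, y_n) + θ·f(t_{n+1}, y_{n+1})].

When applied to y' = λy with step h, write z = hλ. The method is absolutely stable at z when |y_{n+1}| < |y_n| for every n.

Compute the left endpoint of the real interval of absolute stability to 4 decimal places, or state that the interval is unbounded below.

z* = -4.0000.

Test eqn y'=λy, z=hλ:
  y_{n+1} = y_n + z·[3/4·y_n + 1/4·y_{n+1}] ⇒ (1 − 1/4z)y_{n+1} = (1 + 3/4z)y_n
  Hence R(z) = (1 + 3/4z)/(1 − 1/4z).

Solve |R(x)|<1 on ℝ⁻.
x=-1.2: |R|=0.0769
R=−1: 1+3/4x = −1+1/4x ⇒ -1/2x=2 ⇒ x=2/(-1/2)=-4.0000
Confirm numerically:
  x=-3.959: |R|=0.98970 <1
  x=-3.809: |R|=0.95108 <1
  x=-3.572: |R|=0.88695 <1
  x=-2.943: |R|=0.69552 <1
  x=-4.442: |R|=1.10471 >1
  x=-4.199: |R|=1.04854 >1
Interval (-4.0000, 0).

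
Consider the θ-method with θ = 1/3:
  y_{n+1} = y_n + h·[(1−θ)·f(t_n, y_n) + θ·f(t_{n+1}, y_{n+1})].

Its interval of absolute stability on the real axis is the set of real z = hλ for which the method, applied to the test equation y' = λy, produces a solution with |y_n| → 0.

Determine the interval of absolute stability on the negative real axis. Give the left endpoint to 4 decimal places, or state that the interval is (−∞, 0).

Set f=λy, z=hλ:
  y_{n+1} = y_n + z·[2/3·y_n + 1/3·y_{n+1}] ⇒ (1 − 1/3z)y_{n+1} = (1 + 2/3z)y_n
  R(z) = (1 + 2/3z)/(1 − 1/3z).

Find x<0 with |R(x)|<1.
x=-0.91: |R|=0.3018
R=−1: 1+2/3x = −1+1/3x ⇒ -1/3x=2 ⇒ x=2/(-1/3)=-6.0000
Confirm numerically:
  x=-5.637: |R|=0.95797 <1
  x=-4.401: |R|=0.78395 <1
  x=-2.937: |R|=0.48408 <1
  x=-2.782: |R|=0.44345 <1
  x=-6.455: |R|=1.04812 >1
  x=-6.261: |R|=1.02818 >1
Stable set (-6.0000, 0).

(-6.0000, 0).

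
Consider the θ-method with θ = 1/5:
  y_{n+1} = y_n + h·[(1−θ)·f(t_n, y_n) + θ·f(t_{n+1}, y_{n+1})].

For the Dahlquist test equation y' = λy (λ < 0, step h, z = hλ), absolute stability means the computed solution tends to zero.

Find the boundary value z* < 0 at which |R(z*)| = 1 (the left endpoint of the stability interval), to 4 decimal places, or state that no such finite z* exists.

left endpoint -3.3333.

Set f=λy, z=hλ:
  y_{n+1} = y_n + z·[4/5·y_n + 1/5·y_{n+1}] ⇒ (1 − 1/5z)y_{n+1} = (1 + 4/5z)y_n
  so R(z) = (1 + 4/5z)/(1 − 1/5z).

Boundary: |R(x)|=1, x<0.
x=-1.52: |R|=0.1656
R=−1: 1+4/5x = −1+1/5x ⇒ -3/5x=2 ⇒ x=2/(-3/5)=-3.3333
Confirm numerically:
  x=-3.110: |R|=0.91739 <1
  x=-1.532: |R|=0.17269 <1
  x=-1.503: |R|=0.15562 <1
  x=-3.591: |R|=1.08998 >1
  x=-3.392: |R|=1.02097 >1
  x=-3.354: |R|=1.00742 >1
Interval (-3.3333, 0).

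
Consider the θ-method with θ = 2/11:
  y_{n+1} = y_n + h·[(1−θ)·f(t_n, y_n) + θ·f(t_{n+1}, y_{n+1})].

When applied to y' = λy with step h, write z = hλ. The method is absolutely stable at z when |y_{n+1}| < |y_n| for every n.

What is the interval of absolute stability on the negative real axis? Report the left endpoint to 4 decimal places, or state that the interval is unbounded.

z∈(-3.1429,0).

With y'=λy (z=hλ):
  y_{n+1} = y_n + z·[9/11·y_n + 2/11·y_{n+1}] ⇒ (1 − 2/11z)y_{n+1} = (1 + 9/11z)y_n
  Hence R(z) = (1 + 9/11z)/(1 − 2/11z).

Boundary: |R(x)|=1, x<0.
x=-1.47: |R|=0.1600
R=−1: 1+9/11x = −1+2/11x ⇒ -7/11x=2 ⇒ x=2/(-7/11)=-3.1429
Confirm numerically:
  x=-2.489: |R|=0.71354 <1
  x=-2.145: |R|=0.54317 <1
  x=-1.630: |R|=0.25736 <1
  x=-3.617: |R|=1.18202 >1
  x=-3.351: |R|=1.08231 >1
Interval (-3.1429, 0).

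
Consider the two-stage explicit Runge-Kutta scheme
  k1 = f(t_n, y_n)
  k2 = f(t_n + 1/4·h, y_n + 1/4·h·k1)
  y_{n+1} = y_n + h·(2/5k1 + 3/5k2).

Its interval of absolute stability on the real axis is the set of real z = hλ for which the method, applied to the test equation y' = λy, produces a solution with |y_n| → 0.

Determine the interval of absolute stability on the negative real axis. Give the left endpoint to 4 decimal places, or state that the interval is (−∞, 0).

On y'=λy, z=hλ:
  k1=λy_n ⇒ h·k1=z·y_n;  k2=λ(1+1/4z)y_n ⇒ h·k2=z(1+1/4z)y_n
  y_{n+1}/y_n = 1 + 2/5z + 3/5z(1+1/4z) = 1 + z + 3/20z²
  R(z) = 1 + z + 3/20z².

Need |R(x)|<1, x<0.
x=-0.31: |R|=0.7044
R=1: x+3/20x²=0 ⇒ x=−20/3=-6.6667; min R=1−1/(4·3/20)=-0.6667>−1
Confirm numerically:
  x=-6.020: |R|=0.41606 <1
  x=-6.005: |R|=0.40400 <1
  x=-4.048: |R|=0.59005 <1
  x=-7.254: |R|=1.63908 >1
  x=-7.123: |R|=1.48757 >1
  x=-7.087: |R|=1.44684 >1
So |R|<1 on (-6.6667, 0).

(-6.6667, 0).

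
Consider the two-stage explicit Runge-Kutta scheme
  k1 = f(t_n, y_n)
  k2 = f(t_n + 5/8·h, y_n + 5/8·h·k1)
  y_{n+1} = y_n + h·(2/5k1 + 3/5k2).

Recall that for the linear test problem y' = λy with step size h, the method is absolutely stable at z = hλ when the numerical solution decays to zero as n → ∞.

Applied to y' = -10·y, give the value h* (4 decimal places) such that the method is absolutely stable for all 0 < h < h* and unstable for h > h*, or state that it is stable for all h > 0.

(-2.6667,0); λ=-10 ⇒ h* = (8/3)/10 = 0.2667.

Set f=λy, z=hλ:
  k1=λy_n ⇒ h·k1=z·y_n;  k2=λ(1+5/8z)y_n ⇒ h·k2=z(1+5/8z)y_n
  y_{n+1}/y_n = 1 + 2/5z + 3/5z(1+5/8z) = 1 + z + 3/8z²
  Hence R(z) = 1 + z + 3/8z².

Boundary: |R(x)|=1, x<0.
x=-1.6: |R|=0.3600
R=1: x+3/8x²=0 ⇒ x=−8/3=-2.6667; min R=1−1/(4·3/8)=0.3333>−1
Confirm numerically:
  x=-2.565: |R|=0.90221 <1
  x=-2.318: |R|=0.69692 <1
  x=-1.993: |R|=0.49652 <1
  x=-3.120: |R|=1.53040 >1
  x=-2.969: |R|=1.33661 >1
  x=-2.741: |R|=1.07641 >1
Stable set (-2.6667, 0).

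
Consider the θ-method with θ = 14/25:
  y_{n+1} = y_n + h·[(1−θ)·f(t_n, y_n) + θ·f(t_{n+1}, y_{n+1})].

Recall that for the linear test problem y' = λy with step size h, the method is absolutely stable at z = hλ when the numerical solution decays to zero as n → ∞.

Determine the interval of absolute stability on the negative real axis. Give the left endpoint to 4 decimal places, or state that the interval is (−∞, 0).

On y'=λy, z=hλ:
  y_{n+1} = y_n + z·[11/25·y_n + 14/25·y_{n+1}] ⇒ (1 − 14/25z)y_{n+1} = (1 + 11/25z)y_n
  ⇒ R(z) = (1 + 11/25z)/(1 − 14/25z).

Need |R(x)|<1, x<0.
x=-0.36: |R|=0.7004
x=-2: |R|=0.0566
x=-10: |R|=0.5152
x=-100: |R|=0.7544
θ=14/25≥1/2 ⇒ |1+11/25x|<|1−14/25x| ∀x<0 ⇒ stable on all of ℝ⁻.

unbounded; (−∞, 0).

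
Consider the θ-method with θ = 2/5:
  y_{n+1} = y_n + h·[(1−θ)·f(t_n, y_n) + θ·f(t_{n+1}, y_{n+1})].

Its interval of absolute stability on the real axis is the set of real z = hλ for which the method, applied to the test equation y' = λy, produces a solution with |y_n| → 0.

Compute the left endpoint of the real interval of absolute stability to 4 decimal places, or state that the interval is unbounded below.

Test eqn y'=λy, z=hλ:
  y_{n+1} = y_n + z·[3/5·y_n + 2/5·y_{n+1}] ⇒ (1 − 2/5z)y_{n+1} = (1 + 3/5z)y_n
  R(z) = (1 + 3/5z)/(1 − 2/5z).

Boundary: |R(x)|=1, x<0.
x=-0.5: |R|=0.5833
R=−1: 1+3/5x = −1+2/5x ⇒ -1/5x=2 ⇒ x=2/(-1/5)=-10.0000
Confirm numerically:
  x=-7.098: |R|=0.84882 <1
  x=-4.794: |R|=0.64313 <1
  x=-4.436: |R|=0.59890 <1
  x=-10.345: |R|=1.01343 >1
  x=-10.187: |R|=1.00737 >1
So |R|<1 on (-10.0000, 0).

z* = -10.0000.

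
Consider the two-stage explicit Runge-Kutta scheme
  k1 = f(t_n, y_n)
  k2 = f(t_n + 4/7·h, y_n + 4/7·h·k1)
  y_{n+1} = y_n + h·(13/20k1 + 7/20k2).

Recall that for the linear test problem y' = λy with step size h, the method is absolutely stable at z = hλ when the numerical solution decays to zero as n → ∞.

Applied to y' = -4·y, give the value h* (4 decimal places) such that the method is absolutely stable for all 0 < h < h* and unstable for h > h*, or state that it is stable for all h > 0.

Test eqn y'=λy, z=hλ:
  k1=λy_n ⇒ h·k1=z·y_n;  k2=λ(1+4/7z)y_n ⇒ h·k2=z(1+4/7z)y_n
  y_{n+1}/y_n = 1 + 13/20z + 7/20z(1+4/7z) = 1 + z + 1/5z²
  so R(z) = 1 + z + 1/5z².

Find x<0 with |R(x)|<1.
x=-0.68: |R|=0.4125
R=1: x+1/5x²=0 ⇒ x=−5=-5.0000; min R=1−1/(4·1/5)=-0.2500>−1
Confirm numerically:
  x=-3.460: |R|=0.06568 <1
  x=-2.591: |R|=0.24834 <1
  x=-2.573: |R|=0.24893 <1
  x=-2.131: |R|=0.22277 <1
  x=-5.541: |R|=1.59954 >1
  x=-5.395: |R|=1.42620 >1
Interval (-5.0000, 0).

(-5.0000,0); λ=-4 ⇒ h* = (5)/4 = 1.2500.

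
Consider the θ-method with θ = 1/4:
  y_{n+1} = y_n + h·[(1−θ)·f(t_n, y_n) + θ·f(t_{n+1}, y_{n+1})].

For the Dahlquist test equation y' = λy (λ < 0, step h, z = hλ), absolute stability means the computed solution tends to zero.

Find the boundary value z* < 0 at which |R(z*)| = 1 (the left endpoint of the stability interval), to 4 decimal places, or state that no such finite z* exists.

z* = -4.0000.

Test eqn y'=λy, z=hλ:
  y_{n+1} = y_n + z·[3/4·y_n + 1/4·y_{n+1}] ⇒ (1 − 1/4z)y_{n+1} = (1 + 3/4z)y_n
  so R(z) = (1 + 3/4z)/(1 − 1/4z).

Boundary: |R(x)|=1, x<0.
x=-1.12: |R|=0.1250
R=−1: 1+3/4x = −1+1/4x ⇒ -1/2x=2 ⇒ x=2/(-1/2)=-4.0000
Confirm numerically:
  x=-3.803: |R|=0.94951 <1
  x=-3.589: |R|=0.89169 <1
  x=-2.269: |R|=0.44776 <1
  x=-1.720: |R|=0.20280 <1
  x=-4.544: |R|=1.12734 >1
  x=-4.486: |R|=1.11454 >1
  x=-4.207: |R|=1.05044 >1
Stable set (-4.0000, 0).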